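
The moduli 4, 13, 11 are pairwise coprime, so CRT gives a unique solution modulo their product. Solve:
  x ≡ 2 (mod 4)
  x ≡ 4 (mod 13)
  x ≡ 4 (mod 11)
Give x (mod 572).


Moduli 4, 13, 11 are pairwise coprime; by CRT there is a unique solution modulo M = 4 · 13 · 11 = 572.
Solve pairwise, accumulating the modulus:
  Start with x ≡ 2 (mod 4).
  Combine with x ≡ 4 (mod 13): since gcd(4, 13) = 1, we get a unique residue mod 52.
    Write x = 2 + 4·t and substitute into x ≡ 4 (mod 13): 4·t ≡ 4 − 2 = 2 (mod 13).
    The inverse of 4 mod 13 is 10 (since 4·10 = 40 = 3·13 + 1), so t ≡ 10·2 = 20 ≡ 7 (mod 13).
    Then x = 2 + 4·7 = 30, valid modulo lcm(4, 13) = 52: x ≡ 30 (mod 52).
  Combine with x ≡ 4 (mod 11): since gcd(52, 11) = 1, we get a unique residue mod 572.
    Write x = 30 + 52·t and substitute into x ≡ 4 (mod 11): 52·t ≡ 4 − 30 = -26 (mod 11).
    Reduce coefficients mod 11: 8·t ≡ 7 (mod 11).
    The inverse of 8 mod 11 is 7 (since 8·7 = 56 = 5·11 + 1), so t ≡ 7·7 = 49 ≡ 5 (mod 11).
    Then x = 30 + 52·5 = 290, valid modulo lcm(52, 11) = 572: x ≡ 290 (mod 572).
Verify: 290 mod 4 = 2 ✓, 290 mod 13 = 4 ✓, 290 mod 11 = 4 ✓.

x ≡ 290 (mod 572).


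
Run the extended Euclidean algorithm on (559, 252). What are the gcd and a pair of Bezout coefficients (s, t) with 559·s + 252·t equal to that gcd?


Euclidean algorithm on (559, 252) — divide until remainder is 0:
  559 = 2 · 252 + 55
  252 = 4 · 55 + 32
  55 = 1 · 32 + 23
  32 = 1 · 23 + 9
  23 = 2 · 9 + 5
  9 = 1 · 5 + 4
  5 = 1 · 4 + 1
  4 = 4 · 1 + 0
gcd(559, 252) = 1.
Track Bezout coefficients alongside the remainders: start with r₀ = 559 = a·1 + b·0 (s = 1, t = 0) and r₁ = 252 = a·0 + b·1 (s = 0, t = 1); each new remainder r_{k+1} = r_{k-1} − q_k·r_k inherits s_{k+1} = s_{k-1} − q_k·s_k, t_{k+1} = t_{k-1} − q_k·t_k, so r_k = a·s_k + b·t_k at every step:
  q = 2: r = 55, s = 1 − 2·0 = 1, t = 0 − 2·1 = -2  (check: 559·1 + 252·(-2) = 55)
  q = 4: r = 32, s = 0 − 4·1 = -4, t = 1 − 4·(-2) = 9  (check: 559·(-4) + 252·9 = 32)
  q = 1: r = 23, s = 1 − 1·(-4) = 5, t = -2 − 1·9 = -11  (check: 559·5 + 252·(-11) = 23)
  q = 1: r = 9, s = -4 − 1·5 = -9, t = 9 − 1·(-11) = 20  (check: 559·(-9) + 252·20 = 9)
  q = 2: r = 5, s = 5 − 2·(-9) = 23, t = -11 − 2·20 = -51  (check: 559·23 + 252·(-51) = 5)
  q = 1: r = 4, s = -9 − 1·23 = -32, t = 20 − 1·(-51) = 71  (check: 559·(-32) + 252·71 = 4)
  q = 1: r = 1, s = 23 − 1·(-32) = 55, t = -51 − 1·71 = -122  (check: 559·55 + 252·(-122) = 1)
The row with r = 1 (the gcd) gives the Bezout coefficients s = 55, t = -122.
Result: 559 · (55) + 252 · (-122) = 1.

gcd(559, 252) = 1; s = 55, t = -122 (check: 559·55 + 252·(-122) = 1).


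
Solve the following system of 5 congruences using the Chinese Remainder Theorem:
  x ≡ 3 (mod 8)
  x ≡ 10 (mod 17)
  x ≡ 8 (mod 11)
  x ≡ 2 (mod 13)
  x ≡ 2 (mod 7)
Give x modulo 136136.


Product of moduli M = 8 · 17 · 11 · 13 · 7 = 136136.
Merge one congruence at a time:
  Start: x ≡ 3 (mod 8).
  Combine with x ≡ 10 (mod 17); new modulus lcm = 136.
    Write x = 3 + 8·t and substitute into x ≡ 10 (mod 17): 8·t ≡ 10 − 3 = 7 (mod 17).
    The inverse of 8 mod 17 is 15 (since 8·15 = 120 = 7·17 + 1), so t ≡ 15·7 = 105 ≡ 3 (mod 17).
    Then x = 3 + 8·3 = 27, valid modulo lcm(8, 17) = 136: x ≡ 27 (mod 136).
  Combine with x ≡ 8 (mod 11); new modulus lcm = 1496.
    Write x = 27 + 136·t and substitute into x ≡ 8 (mod 11): 136·t ≡ 8 − 27 = -19 (mod 11).
    Reduce coefficients mod 11: 4·t ≡ 3 (mod 11).
    The inverse of 4 mod 11 is 3 (since 4·3 = 12 = 1·11 + 1), so t ≡ 3·3 = 9 ≡ 9 (mod 11).
    Then x = 27 + 136·9 = 1251, valid modulo lcm(136, 11) = 1496: x ≡ 1251 (mod 1496).
  Combine with x ≡ 2 (mod 13); new modulus lcm = 19448.
    Write x = 1251 + 1496·t and substitute into x ≡ 2 (mod 13): 1496·t ≡ 2 − 1251 = -1249 (mod 13).
    Reduce coefficients mod 13: 1·t ≡ 12 (mod 13).
    So t ≡ 12 (mod 13).
    Then x = 1251 + 1496·12 = 19203, valid modulo lcm(1496, 13) = 19448: x ≡ 19203 (mod 19448).
  Combine with x ≡ 2 (mod 7); new modulus lcm = 136136.
    Write x = 19203 + 19448·t and substitute into x ≡ 2 (mod 7): 19448·t ≡ 2 − 19203 = -19201 (mod 7).
    Reduce coefficients mod 7: 2·t ≡ 0 (mod 7).
    The inverse of 2 mod 7 is 4 (since 2·4 = 8 = 1·7 + 1), so t ≡ 4·0 = 0 ≡ 0 (mod 7).
    Then x = 19203 + 19448·0 = 19203, valid modulo lcm(19448, 7) = 136136: x ≡ 19203 (mod 136136).
Verify against each original: 19203 mod 8 = 3, 19203 mod 17 = 10, 19203 mod 11 = 8, 19203 mod 13 = 2, 19203 mod 7 = 2.

x ≡ 19203 (mod 136136).


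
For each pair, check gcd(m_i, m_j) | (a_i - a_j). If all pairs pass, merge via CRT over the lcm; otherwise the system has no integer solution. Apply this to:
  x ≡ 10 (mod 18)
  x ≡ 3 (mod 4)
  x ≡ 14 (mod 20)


Moduli 18, 4, 20 are not pairwise coprime, so CRT works modulo lcm(m_i) when all pairwise compatibility conditions hold.
Pairwise compatibility: gcd(m_i, m_j) must divide a_i - a_j for every pair.
Merge one congruence at a time:
  Start: x ≡ 10 (mod 18).
  Combine with x ≡ 3 (mod 4): gcd(18, 4) = 2, and 3 - 10 = -7 is NOT divisible by 2.
    ⇒ system is inconsistent (no integer solution).

No solution (the system is inconsistent).


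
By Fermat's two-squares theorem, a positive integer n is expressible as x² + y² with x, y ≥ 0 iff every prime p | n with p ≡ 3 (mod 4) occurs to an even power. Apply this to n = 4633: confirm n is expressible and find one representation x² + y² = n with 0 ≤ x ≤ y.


Step 1: Factor n = 4633 = 41 · 113.
Step 2: Check the mod-4 condition on each prime factor: 41 ≡ 1 (mod 4), exponent 1; 113 ≡ 1 (mod 4), exponent 1.
All primes ≡ 3 (mod 4) appear to even exponent (or don't appear), so by the two-squares theorem n IS expressible as a sum of two squares.
Step 3: Build a representation. Here n = 41 · 113 is a product of primes ≡ 1 (mod 4). Each prime p ≡ 1 (mod 4) is itself a sum of two squares; find a² by testing p − a² for a perfect square:
  41: 41 − 1² = 40, 41 − 2² = 37, 41 − 3² = 32, 41 − 4² = 25 = 5² ⇒ 41 = 4² + 5².
  113: 113 − 1² = 112, 113 − 2² = 109, 113 − 3² = 104, 113 − 4² = 97, 113 − 5² = 88, 113 − 6² = 77, 113 − 7² = 64 = 8² ⇒ 113 = 7² + 8².
  Combine using the Brahmagupta–Fibonacci identity (a² + b²)(c² + d²) = (ac − bd)² + (ad + bc)² = (ac + bd)² + (ad − bc)²:
  41 · 113 = 4633: from (4² + 5²)(7² + 8²), take (4·7 − 5·8, 4·8 + 5·7) = (28 − 40, 32 + 35) = (-12, 67); dropping signs (only squares matter) gives (12, 67); check 12² + 67² = 144 + 4489 = 4633 ✓.
Step 4: Order so x ≤ y and verify: 12² + 67² = 144 + 4489 = 4633 = n. ✓

n = 4633 = 12² + 67² (one valid representation with x ≤ y).


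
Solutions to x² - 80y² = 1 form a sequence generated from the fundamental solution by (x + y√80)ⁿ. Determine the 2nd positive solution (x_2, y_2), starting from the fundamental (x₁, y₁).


Step 1: Find the fundamental solution (x₁, y₁) of x² - 80y² = 1.
  Expand √80 as a continued fraction. a₀ = ⌊√80⌋ = 8; iterate m_{k+1} = d_k·a_k − m_k, d_{k+1} = (80 − m_{k+1}²)/d_k, a_{k+1} = ⌊(a₀ + m_{k+1})/d_{k+1}⌋ (starting m₀ = 0, d₀ = 1), with convergents p_k = a_k·p_{k-1} + p_{k-2}, q_k = a_k·q_{k-1} + q_{k-2} (p₋₁ = 1, q₋₁ = 0):
  k = 0: a₀ = 8; p₀/q₀ = 8/1; p₀² − 80·q₀² = 64 − 80 = -16.
  k = 1: m = 8, d = 16, a = ⌊(8 + 8)/16⌋ = 1; p/q = (1·8 + 1)/(1·1 + 0) = 9/1; p² − 80·q² = 81 − 80 = 1.
  The first convergent with p² − 80·q² = 1 gives the fundamental solution (x₁, y₁) = (9, 1).
Step 2: Apply the recurrence (x_{n+1}, y_{n+1}) = (x₁x_n + 80y₁y_n, x₁y_n + y₁x_n) repeatedly.
  From (x_1, y_1) = (9, 1): x_2 = 9·9 + 80·1·1 = 161; y_2 = 9·1 + 1·9 = 18.
Step 3: Verify x_2² - 80·y_2² = 25921 - 25920 = 1 (should be 1). ✓

(x_1, y_1) = (9, 1); (x_2, y_2) = (161, 18).


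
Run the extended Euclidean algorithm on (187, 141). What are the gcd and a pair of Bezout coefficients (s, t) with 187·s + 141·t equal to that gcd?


Euclidean algorithm on (187, 141) — divide until remainder is 0:
  187 = 1 · 141 + 46
  141 = 3 · 46 + 3
  46 = 15 · 3 + 1
  3 = 3 · 1 + 0
gcd(187, 141) = 1.
Track Bezout coefficients alongside the remainders: start with r₀ = 187 = a·1 + b·0 (s = 1, t = 0) and r₁ = 141 = a·0 + b·1 (s = 0, t = 1); each new remainder r_{k+1} = r_{k-1} − q_k·r_k inherits s_{k+1} = s_{k-1} − q_k·s_k, t_{k+1} = t_{k-1} − q_k·t_k, so r_k = a·s_k + b·t_k at every step:
  q = 1: r = 46, s = 1 − 1·0 = 1, t = 0 − 1·1 = -1  (check: 187·1 + 141·(-1) = 46)
  q = 3: r = 3, s = 0 − 3·1 = -3, t = 1 − 3·(-1) = 4  (check: 187·(-3) + 141·4 = 3)
  q = 15: r = 1, s = 1 − 15·(-3) = 46, t = -1 − 15·4 = -61  (check: 187·46 + 141·(-61) = 1)
The row with r = 1 (the gcd) gives the Bezout coefficients s = 46, t = -61.
Result: 187 · (46) + 141 · (-61) = 1.

gcd(187, 141) = 1; s = 46, t = -61 (check: 187·46 + 141·(-61) = 1).


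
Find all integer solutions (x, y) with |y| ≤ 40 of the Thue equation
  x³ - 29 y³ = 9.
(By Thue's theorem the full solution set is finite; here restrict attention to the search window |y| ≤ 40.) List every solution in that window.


The equation is x³ - 29y³ = 9. For fixed y, x³ = 29·y³ + 9, so a solution requires the RHS to be a perfect cube.
Strategy: iterate y from -40 to 40, compute RHS = 29·y³ + 9, and check whether it is a (positive or negative) perfect cube.
Check small values of y:
  y = 0: RHS = 9 is not a perfect cube.
  y = 1: RHS = 38 is not a perfect cube.
  y = -1: RHS = -20 is not a perfect cube.
  y = 2: RHS = 241 is not a perfect cube.
  y = -2: RHS = -223 is not a perfect cube.
  y = 3: RHS = 792 is not a perfect cube.
  y = -3: RHS = -774 is not a perfect cube.
Continuing the search up to |y| = 40 finds no solutions either.
No (x, y) in the scanned range satisfies the equation.

No integer solutions with |y| ≤ 40.


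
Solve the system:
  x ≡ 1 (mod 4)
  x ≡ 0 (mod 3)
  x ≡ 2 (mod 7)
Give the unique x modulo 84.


Moduli 4, 3, 7 are pairwise coprime; by CRT there is a unique solution modulo M = 4 · 3 · 7 = 84.
Solve pairwise, accumulating the modulus:
  Start with x ≡ 1 (mod 4).
  Combine with x ≡ 0 (mod 3): since gcd(4, 3) = 1, we get a unique residue mod 12.
    Write x = 1 + 4·t and substitute into x ≡ 0 (mod 3): 4·t ≡ 0 − 1 = -1 (mod 3).
    Reduce coefficients mod 3: 1·t ≡ 2 (mod 3).
    So t ≡ 2 (mod 3).
    Then x = 1 + 4·2 = 9, valid modulo lcm(4, 3) = 12: x ≡ 9 (mod 12).
  Combine with x ≡ 2 (mod 7): since gcd(12, 7) = 1, we get a unique residue mod 84.
    Write x = 9 + 12·t and substitute into x ≡ 2 (mod 7): 12·t ≡ 2 − 9 = -7 (mod 7).
    Reduce coefficients mod 7: 5·t ≡ 0 (mod 7).
    The inverse of 5 mod 7 is 3 (since 5·3 = 15 = 2·7 + 1), so t ≡ 3·0 = 0 ≡ 0 (mod 7).
    Then x = 9 + 12·0 = 9, valid modulo lcm(12, 7) = 84: x ≡ 9 (mod 84).
Verify: 9 mod 4 = 1 ✓, 9 mod 3 = 0 ✓, 9 mod 7 = 2 ✓.

x ≡ 9 (mod 84).


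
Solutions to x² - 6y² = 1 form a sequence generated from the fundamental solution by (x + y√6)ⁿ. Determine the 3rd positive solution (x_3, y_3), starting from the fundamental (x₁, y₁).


Step 1: Find the fundamental solution (x₁, y₁) of x² - 6y² = 1.
  Expand √6 as a continued fraction. a₀ = ⌊√6⌋ = 2; iterate m_{k+1} = d_k·a_k − m_k, d_{k+1} = (6 − m_{k+1}²)/d_k, a_{k+1} = ⌊(a₀ + m_{k+1})/d_{k+1}⌋ (starting m₀ = 0, d₀ = 1), with convergents p_k = a_k·p_{k-1} + p_{k-2}, q_k = a_k·q_{k-1} + q_{k-2} (p₋₁ = 1, q₋₁ = 0):
  k = 0: a₀ = 2; p₀/q₀ = 2/1; p₀² − 6·q₀² = 4 − 6 = -2.
  k = 1: m = 2, d = 2, a = ⌊(2 + 2)/2⌋ = 2; p/q = (2·2 + 1)/(2·1 + 0) = 5/2; p² − 6·q² = 25 − 24 = 1.
  The first convergent with p² − 6·q² = 1 gives the fundamental solution (x₁, y₁) = (5, 2).
Step 2: Apply the recurrence (x_{n+1}, y_{n+1}) = (x₁x_n + 6y₁y_n, x₁y_n + y₁x_n) repeatedly.
  From (x_1, y_1) = (5, 2): x_2 = 5·5 + 6·2·2 = 49; y_2 = 5·2 + 2·5 = 20.
  From (x_2, y_2) = (49, 20): x_3 = 5·49 + 6·2·20 = 485; y_3 = 5·20 + 2·49 = 198.
Step 3: Verify x_3² - 6·y_3² = 235225 - 235224 = 1 (should be 1). ✓

(x_1, y_1) = (5, 2); (x_3, y_3) = (485, 198).


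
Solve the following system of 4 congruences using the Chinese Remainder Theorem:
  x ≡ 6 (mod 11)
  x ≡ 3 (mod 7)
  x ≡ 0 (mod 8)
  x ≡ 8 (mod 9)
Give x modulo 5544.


Product of moduli M = 11 · 7 · 8 · 9 = 5544.
Merge one congruence at a time:
  Start: x ≡ 6 (mod 11).
  Combine with x ≡ 3 (mod 7); new modulus lcm = 77.
    Write x = 6 + 11·t and substitute into x ≡ 3 (mod 7): 11·t ≡ 3 − 6 = -3 (mod 7).
    Reduce coefficients mod 7: 4·t ≡ 4 (mod 7).
    The inverse of 4 mod 7 is 2 (since 4·2 = 8 = 1·7 + 1), so t ≡ 2·4 = 8 ≡ 1 (mod 7).
    Then x = 6 + 11·1 = 17, valid modulo lcm(11, 7) = 77: x ≡ 17 (mod 77).
  Combine with x ≡ 0 (mod 8); new modulus lcm = 616.
    Write x = 17 + 77·t and substitute into x ≡ 0 (mod 8): 77·t ≡ 0 − 17 = -17 (mod 8).
    Reduce coefficients mod 8: 5·t ≡ 7 (mod 8).
    The inverse of 5 mod 8 is 5 (since 5·5 = 25 = 3·8 + 1), so t ≡ 5·7 = 35 ≡ 3 (mod 8).
    Then x = 17 + 77·3 = 248, valid modulo lcm(77, 8) = 616: x ≡ 248 (mod 616).
  Combine with x ≡ 8 (mod 9); new modulus lcm = 5544.
    Write x = 248 + 616·t and substitute into x ≡ 8 (mod 9): 616·t ≡ 8 − 248 = -240 (mod 9).
    Reduce coefficients mod 9: 4·t ≡ 3 (mod 9).
    The inverse of 4 mod 9 is 7 (since 4·7 = 28 = 3·9 + 1), so t ≡ 7·3 = 21 ≡ 3 (mod 9).
    Then x = 248 + 616·3 = 2096, valid modulo lcm(616, 9) = 5544: x ≡ 2096 (mod 5544).
Verify against each original: 2096 mod 11 = 6, 2096 mod 7 = 3, 2096 mod 8 = 0, 2096 mod 9 = 8.

x ≡ 2096 (mod 5544).


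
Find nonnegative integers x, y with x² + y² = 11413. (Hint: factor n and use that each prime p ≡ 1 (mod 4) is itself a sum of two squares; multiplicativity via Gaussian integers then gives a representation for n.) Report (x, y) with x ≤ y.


Step 1: Factor n = 11413 = 101 · 113.
Step 2: Check the mod-4 condition on each prime factor: 101 ≡ 1 (mod 4), exponent 1; 113 ≡ 1 (mod 4), exponent 1.
All primes ≡ 3 (mod 4) appear to even exponent (or don't appear), so by the two-squares theorem n IS expressible as a sum of two squares.
Step 3: Build a representation. Here n = 101 · 113 is a product of primes ≡ 1 (mod 4). Each prime p ≡ 1 (mod 4) is itself a sum of two squares; find a² by testing p − a² for a perfect square:
  101: 101 − 1² = 100 = 10² ⇒ 101 = 1² + 10².
  113: 113 − 1² = 112, 113 − 2² = 109, 113 − 3² = 104, 113 − 4² = 97, 113 − 5² = 88, 113 − 6² = 77, 113 − 7² = 64 = 8² ⇒ 113 = 7² + 8².
  Combine using the Brahmagupta–Fibonacci identity (a² + b²)(c² + d²) = (ac − bd)² + (ad + bc)² = (ac + bd)² + (ad − bc)²:
  101 · 113 = 11413: from (1² + 10²)(7² + 8²), take (1·7 − 10·8, 1·8 + 10·7) = (7 − 80, 8 + 70) = (-73, 78); dropping signs (only squares matter) gives (73, 78); check 73² + 78² = 5329 + 6084 = 11413 ✓.
Step 4: Order so x ≤ y and verify: 73² + 78² = 5329 + 6084 = 11413 = n. ✓

n = 11413 = 73² + 78² (one valid representation with x ≤ y).


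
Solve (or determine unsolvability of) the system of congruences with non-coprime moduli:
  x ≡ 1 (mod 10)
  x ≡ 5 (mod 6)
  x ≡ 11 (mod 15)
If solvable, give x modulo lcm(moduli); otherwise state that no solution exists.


Moduli 10, 6, 15 are not pairwise coprime, so CRT works modulo lcm(m_i) when all pairwise compatibility conditions hold.
Pairwise compatibility: gcd(m_i, m_j) must divide a_i - a_j for every pair.
Merge one congruence at a time:
  Start: x ≡ 1 (mod 10).
  Combine with x ≡ 5 (mod 6): gcd(10, 6) = 2; 5 - 1 = 4, which IS divisible by 2, so compatible.
    Write x = 1 + 10·t and substitute into x ≡ 5 (mod 6): 10·t ≡ 5 − 1 = 4 (mod 6).
    Divide the congruence (and modulus) by g = 2: 5·t ≡ 2 (mod 3).
    Reduce coefficients mod 3: 2·t ≡ 2 (mod 3).
    The inverse of 2 mod 3 is 2 (since 2·2 = 4 = 1·3 + 1), so t ≡ 2·2 = 4 ≡ 1 (mod 3).
    Then x = 1 + 10·1 = 11, valid modulo lcm(10, 6) = 30: x ≡ 11 (mod 30).
  Combine with x ≡ 11 (mod 15): gcd(30, 15) = 15; 11 - 11 = 0, which IS divisible by 15, so compatible.
    Write x = 11 + 30·t and substitute into x ≡ 11 (mod 15): 30·t ≡ 11 − 11 = 0 (mod 15).
    Divide the congruence (and modulus) by g = 15: 2·t ≡ 0 (mod 1).
    Modulo 1 every t works; take t = 0.
    Then x = 11 + 30·0 = 11, valid modulo lcm(30, 15) = 30: x ≡ 11 (mod 30).
Verify: 11 mod 10 = 1, 11 mod 6 = 5, 11 mod 15 = 11.

x ≡ 11 (mod 30).


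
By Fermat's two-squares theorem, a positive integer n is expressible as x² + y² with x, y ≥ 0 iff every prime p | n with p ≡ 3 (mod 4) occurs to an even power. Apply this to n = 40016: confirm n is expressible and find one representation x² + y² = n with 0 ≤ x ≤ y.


Step 1: Factor n = 40016 = 2^4 · 41 · 61.
Step 2: Check the mod-4 condition on each prime factor: 2 = 2 (special); 41 ≡ 1 (mod 4), exponent 1; 61 ≡ 1 (mod 4), exponent 1.
All primes ≡ 3 (mod 4) appear to even exponent (or don't appear), so by the two-squares theorem n IS expressible as a sum of two squares.
Step 3: Build a representation. Group n = k² · m with k = 4 and m = 41 · 61 = 2501 (a product of primes ≡ 1 (mod 4)); a representation of m scales to one of n via (k·x)² + (k·y)² = k²(x² + y²). Each prime p ≡ 1 (mod 4) is itself a sum of two squares; find a² by testing p − a² for a perfect square:
  41: 41 − 1² = 40, 41 − 2² = 37, 41 − 3² = 32, 41 − 4² = 25 = 5² ⇒ 41 = 4² + 5².
  61: 61 − 1² = 60, 61 − 2² = 57, 61 − 3² = 52, 61 − 4² = 45, 61 − 5² = 36 = 6² ⇒ 61 = 5² + 6².
  Combine using the Brahmagupta–Fibonacci identity (a² + b²)(c² + d²) = (ac − bd)² + (ad + bc)² = (ac + bd)² + (ad − bc)²:
  41 · 61 = 2501: from (4² + 5²)(5² + 6²), take (4·5 − 5·6, 4·6 + 5·5) = (20 − 30, 24 + 25) = (-10, 49); dropping signs (only squares matter) gives (10, 49); check 10² + 49² = 100 + 2401 = 2501 ✓.
  Scale by k = 4: (4·10, 4·49) = (40, 196).
Step 4: Order so x ≤ y and verify: 40² + 196² = 1600 + 38416 = 40016 = n. ✓

n = 40016 = 40² + 196² (one valid representation with x ≤ y).


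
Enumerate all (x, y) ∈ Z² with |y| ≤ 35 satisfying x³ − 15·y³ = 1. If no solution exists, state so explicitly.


The equation is x³ - 15y³ = 1. For fixed y, x³ = 15·y³ + 1, so a solution requires the RHS to be a perfect cube.
Strategy: iterate y from -35 to 35, compute RHS = 15·y³ + 1, and check whether it is a (positive or negative) perfect cube.
Check small values of y:
  y = 0: RHS = 1 = (1)³ ⇒ x = 1 works.
  y = 1: RHS = 16 is not a perfect cube.
  y = -1: RHS = -14 is not a perfect cube.
  y = 2: RHS = 121 is not a perfect cube.
  y = -2: RHS = -119 is not a perfect cube.
  y = 3: RHS = 406 is not a perfect cube.
  y = -3: RHS = -404 is not a perfect cube.
Continuing the search up to |y| = 35 finds no further solutions beyond those listed.
Collected solutions: (1, 0).

Solutions (with |y| ≤ 35): (1, 0).


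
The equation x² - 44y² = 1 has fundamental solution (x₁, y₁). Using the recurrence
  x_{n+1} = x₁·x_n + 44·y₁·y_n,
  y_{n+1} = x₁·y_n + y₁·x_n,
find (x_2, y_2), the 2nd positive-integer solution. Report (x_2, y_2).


Step 1: Find the fundamental solution (x₁, y₁) of x² - 44y² = 1.
  Expand √44 as a continued fraction. a₀ = ⌊√44⌋ = 6; iterate m_{k+1} = d_k·a_k − m_k, d_{k+1} = (44 − m_{k+1}²)/d_k, a_{k+1} = ⌊(a₀ + m_{k+1})/d_{k+1}⌋ (starting m₀ = 0, d₀ = 1), with convergents p_k = a_k·p_{k-1} + p_{k-2}, q_k = a_k·q_{k-1} + q_{k-2} (p₋₁ = 1, q₋₁ = 0):
  k = 0: a₀ = 6; p₀/q₀ = 6/1; p₀² − 44·q₀² = 36 − 44 = -8.
  k = 1: m = 6, d = 8, a = ⌊(6 + 6)/8⌋ = 1; p/q = (1·6 + 1)/(1·1 + 0) = 7/1; p² − 44·q² = 49 − 44 = 5.
  k = 2: m = 2, d = 5, a = ⌊(6 + 2)/5⌋ = 1; p/q = (1·7 + 6)/(1·1 + 1) = 13/2; p² − 44·q² = 169 − 176 = -7.
  k = 3: m = 3, d = 7, a = ⌊(6 + 3)/7⌋ = 1; p/q = (1·13 + 7)/(1·2 + 1) = 20/3; p² − 44·q² = 400 − 396 = 4.
  k = 4: m = 4, d = 4, a = ⌊(6 + 4)/4⌋ = 2; p/q = (2·20 + 13)/(2·3 + 2) = 53/8; p² − 44·q² = 2809 − 2816 = -7.
  k = 5: m = 4, d = 7, a = ⌊(6 + 4)/7⌋ = 1; p/q = (1·53 + 20)/(1·8 + 3) = 73/11; p² − 44·q² = 5329 − 5324 = 5.
  k = 6: m = 3, d = 5, a = ⌊(6 + 3)/5⌋ = 1; p/q = (1·73 + 53)/(1·11 + 8) = 126/19; p² − 44·q² = 15876 − 15884 = -8.
  k = 7: m = 2, d = 8, a = ⌊(6 + 2)/8⌋ = 1; p/q = (1·126 + 73)/(1·19 + 11) = 199/30; p² − 44·q² = 39601 − 39600 = 1.
  The first convergent with p² − 44·q² = 1 gives the fundamental solution (x₁, y₁) = (199, 30).
Step 2: Apply the recurrence (x_{n+1}, y_{n+1}) = (x₁x_n + 44y₁y_n, x₁y_n + y₁x_n) repeatedly.
  From (x_1, y_1) = (199, 30): x_2 = 199·199 + 44·30·30 = 79201; y_2 = 199·30 + 30·199 = 11940.
Step 3: Verify x_2² - 44·y_2² = 6272798401 - 6272798400 = 1 (should be 1). ✓

(x_1, y_1) = (199, 30); (x_2, y_2) = (79201, 11940).


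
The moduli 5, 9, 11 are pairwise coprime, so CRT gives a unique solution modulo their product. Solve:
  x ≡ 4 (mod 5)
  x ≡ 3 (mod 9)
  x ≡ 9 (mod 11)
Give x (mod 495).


Moduli 5, 9, 11 are pairwise coprime; by CRT there is a unique solution modulo M = 5 · 9 · 11 = 495.
Solve pairwise, accumulating the modulus:
  Start with x ≡ 4 (mod 5).
  Combine with x ≡ 3 (mod 9): since gcd(5, 9) = 1, we get a unique residue mod 45.
    Write x = 4 + 5·t and substitute into x ≡ 3 (mod 9): 5·t ≡ 3 − 4 = -1 (mod 9).
    Reduce coefficients mod 9: 5·t ≡ 8 (mod 9).
    The inverse of 5 mod 9 is 2 (since 5·2 = 10 = 1·9 + 1), so t ≡ 2·8 = 16 ≡ 7 (mod 9).
    Then x = 4 + 5·7 = 39, valid modulo lcm(5, 9) = 45: x ≡ 39 (mod 45).
  Combine with x ≡ 9 (mod 11): since gcd(45, 11) = 1, we get a unique residue mod 495.
    Write x = 39 + 45·t and substitute into x ≡ 9 (mod 11): 45·t ≡ 9 − 39 = -30 (mod 11).
    Reduce coefficients mod 11: 1·t ≡ 3 (mod 11).
    So t ≡ 3 (mod 11).
    Then x = 39 + 45·3 = 174, valid modulo lcm(45, 11) = 495: x ≡ 174 (mod 495).
Verify: 174 mod 5 = 4 ✓, 174 mod 9 = 3 ✓, 174 mod 11 = 9 ✓.

x ≡ 174 (mod 495).


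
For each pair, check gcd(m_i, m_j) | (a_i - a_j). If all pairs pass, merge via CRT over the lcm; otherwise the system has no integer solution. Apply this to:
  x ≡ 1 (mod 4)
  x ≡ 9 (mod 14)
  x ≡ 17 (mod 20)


Moduli 4, 14, 20 are not pairwise coprime, so CRT works modulo lcm(m_i) when all pairwise compatibility conditions hold.
Pairwise compatibility: gcd(m_i, m_j) must divide a_i - a_j for every pair.
Merge one congruence at a time:
  Start: x ≡ 1 (mod 4).
  Combine with x ≡ 9 (mod 14): gcd(4, 14) = 2; 9 - 1 = 8, which IS divisible by 2, so compatible.
    Write x = 1 + 4·t and substitute into x ≡ 9 (mod 14): 4·t ≡ 9 − 1 = 8 (mod 14).
    Divide the congruence (and modulus) by g = 2: 2·t ≡ 4 (mod 7).
    The inverse of 2 mod 7 is 4 (since 2·4 = 8 = 1·7 + 1), so t ≡ 4·4 = 16 ≡ 2 (mod 7).
    Then x = 1 + 4·2 = 9, valid modulo lcm(4, 14) = 28: x ≡ 9 (mod 28).
  Combine with x ≡ 17 (mod 20): gcd(28, 20) = 4; 17 - 9 = 8, which IS divisible by 4, so compatible.
    Write x = 9 + 28·t and substitute into x ≡ 17 (mod 20): 28·t ≡ 17 − 9 = 8 (mod 20).
    Divide the congruence (and modulus) by g = 4: 7·t ≡ 2 (mod 5).
    Reduce coefficients mod 5: 2·t ≡ 2 (mod 5).
    The inverse of 2 mod 5 is 3 (since 2·3 = 6 = 1·5 + 1), so t ≡ 3·2 = 6 ≡ 1 (mod 5).
    Then x = 9 + 28·1 = 37, valid modulo lcm(28, 20) = 140: x ≡ 37 (mod 140).
Verify: 37 mod 4 = 1, 37 mod 14 = 9, 37 mod 20 = 17.

x ≡ 37 (mod 140).


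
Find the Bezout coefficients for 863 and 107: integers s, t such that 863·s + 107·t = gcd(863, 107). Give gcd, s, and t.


Euclidean algorithm on (863, 107) — divide until remainder is 0:
  863 = 8 · 107 + 7
  107 = 15 · 7 + 2
  7 = 3 · 2 + 1
  2 = 2 · 1 + 0
gcd(863, 107) = 1.
Track Bezout coefficients alongside the remainders: start with r₀ = 863 = a·1 + b·0 (s = 1, t = 0) and r₁ = 107 = a·0 + b·1 (s = 0, t = 1); each new remainder r_{k+1} = r_{k-1} − q_k·r_k inherits s_{k+1} = s_{k-1} − q_k·s_k, t_{k+1} = t_{k-1} − q_k·t_k, so r_k = a·s_k + b·t_k at every step:
  q = 8: r = 7, s = 1 − 8·0 = 1, t = 0 − 8·1 = -8  (check: 863·1 + 107·(-8) = 7)
  q = 15: r = 2, s = 0 − 15·1 = -15, t = 1 − 15·(-8) = 121  (check: 863·(-15) + 107·121 = 2)
  q = 3: r = 1, s = 1 − 3·(-15) = 46, t = -8 − 3·121 = -371  (check: 863·46 + 107·(-371) = 1)
The row with r = 1 (the gcd) gives the Bezout coefficients s = 46, t = -371.
Result: 863 · (46) + 107 · (-371) = 1.

gcd(863, 107) = 1; s = 46, t = -371 (check: 863·46 + 107·(-371) = 1).


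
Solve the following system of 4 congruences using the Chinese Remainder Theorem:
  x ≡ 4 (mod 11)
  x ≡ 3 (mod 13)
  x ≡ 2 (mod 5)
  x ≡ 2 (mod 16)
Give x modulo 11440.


Product of moduli M = 11 · 13 · 5 · 16 = 11440.
Merge one congruence at a time:
  Start: x ≡ 4 (mod 11).
  Combine with x ≡ 3 (mod 13); new modulus lcm = 143.
    Write x = 4 + 11·t and substitute into x ≡ 3 (mod 13): 11·t ≡ 3 − 4 = -1 (mod 13).
    Reduce coefficients mod 13: 11·t ≡ 12 (mod 13).
    The inverse of 11 mod 13 is 6 (since 11·6 = 66 = 5·13 + 1), so t ≡ 6·12 = 72 ≡ 7 (mod 13).
    Then x = 4 + 11·7 = 81, valid modulo lcm(11, 13) = 143: x ≡ 81 (mod 143).
  Combine with x ≡ 2 (mod 5); new modulus lcm = 715.
    Write x = 81 + 143·t and substitute into x ≡ 2 (mod 5): 143·t ≡ 2 − 81 = -79 (mod 5).
    Reduce coefficients mod 5: 3·t ≡ 1 (mod 5).
    The inverse of 3 mod 5 is 2 (since 3·2 = 6 = 1·5 + 1), so t ≡ 2·1 = 2 ≡ 2 (mod 5).
    Then x = 81 + 143·2 = 367, valid modulo lcm(143, 5) = 715: x ≡ 367 (mod 715).
  Combine with x ≡ 2 (mod 16); new modulus lcm = 11440.
    Write x = 367 + 715·t and substitute into x ≡ 2 (mod 16): 715·t ≡ 2 − 367 = -365 (mod 16).
    Reduce coefficients mod 16: 11·t ≡ 3 (mod 16).
    The inverse of 11 mod 16 is 3 (since 11·3 = 33 = 2·16 + 1), so t ≡ 3·3 = 9 ≡ 9 (mod 16).
    Then x = 367 + 715·9 = 6802, valid modulo lcm(715, 16) = 11440: x ≡ 6802 (mod 11440).
Verify against each original: 6802 mod 11 = 4, 6802 mod 13 = 3, 6802 mod 5 = 2, 6802 mod 16 = 2.

x ≡ 6802 (mod 11440).


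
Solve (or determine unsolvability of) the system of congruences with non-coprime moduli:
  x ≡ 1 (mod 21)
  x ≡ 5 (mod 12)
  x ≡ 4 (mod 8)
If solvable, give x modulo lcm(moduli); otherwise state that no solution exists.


Moduli 21, 12, 8 are not pairwise coprime, so CRT works modulo lcm(m_i) when all pairwise compatibility conditions hold.
Pairwise compatibility: gcd(m_i, m_j) must divide a_i - a_j for every pair.
Merge one congruence at a time:
  Start: x ≡ 1 (mod 21).
  Combine with x ≡ 5 (mod 12): gcd(21, 12) = 3, and 5 - 1 = 4 is NOT divisible by 3.
    ⇒ system is inconsistent (no integer solution).

No solution (the system is inconsistent).


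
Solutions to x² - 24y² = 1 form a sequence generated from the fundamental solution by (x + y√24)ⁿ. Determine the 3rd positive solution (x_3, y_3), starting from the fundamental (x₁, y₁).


Step 1: Find the fundamental solution (x₁, y₁) of x² - 24y² = 1.
  Expand √24 as a continued fraction. a₀ = ⌊√24⌋ = 4; iterate m_{k+1} = d_k·a_k − m_k, d_{k+1} = (24 − m_{k+1}²)/d_k, a_{k+1} = ⌊(a₀ + m_{k+1})/d_{k+1}⌋ (starting m₀ = 0, d₀ = 1), with convergents p_k = a_k·p_{k-1} + p_{k-2}, q_k = a_k·q_{k-1} + q_{k-2} (p₋₁ = 1, q₋₁ = 0):
  k = 0: a₀ = 4; p₀/q₀ = 4/1; p₀² − 24·q₀² = 16 − 24 = -8.
  k = 1: m = 4, d = 8, a = ⌊(4 + 4)/8⌋ = 1; p/q = (1·4 + 1)/(1·1 + 0) = 5/1; p² − 24·q² = 25 − 24 = 1.
  The first convergent with p² − 24·q² = 1 gives the fundamental solution (x₁, y₁) = (5, 1).
Step 2: Apply the recurrence (x_{n+1}, y_{n+1}) = (x₁x_n + 24y₁y_n, x₁y_n + y₁x_n) repeatedly.
  From (x_1, y_1) = (5, 1): x_2 = 5·5 + 24·1·1 = 49; y_2 = 5·1 + 1·5 = 10.
  From (x_2, y_2) = (49, 10): x_3 = 5·49 + 24·1·10 = 485; y_3 = 5·10 + 1·49 = 99.
Step 3: Verify x_3² - 24·y_3² = 235225 - 235224 = 1 (should be 1). ✓

(x_1, y_1) = (5, 1); (x_3, y_3) = (485, 99).


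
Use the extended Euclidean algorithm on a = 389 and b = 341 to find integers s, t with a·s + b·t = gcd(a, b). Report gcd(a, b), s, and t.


Euclidean algorithm on (389, 341) — divide until remainder is 0:
  389 = 1 · 341 + 48
  341 = 7 · 48 + 5
  48 = 9 · 5 + 3
  5 = 1 · 3 + 2
  3 = 1 · 2 + 1
  2 = 2 · 1 + 0
gcd(389, 341) = 1.
Track Bezout coefficients alongside the remainders: start with r₀ = 389 = a·1 + b·0 (s = 1, t = 0) and r₁ = 341 = a·0 + b·1 (s = 0, t = 1); each new remainder r_{k+1} = r_{k-1} − q_k·r_k inherits s_{k+1} = s_{k-1} − q_k·s_k, t_{k+1} = t_{k-1} − q_k·t_k, so r_k = a·s_k + b·t_k at every step:
  q = 1: r = 48, s = 1 − 1·0 = 1, t = 0 − 1·1 = -1  (check: 389·1 + 341·(-1) = 48)
  q = 7: r = 5, s = 0 − 7·1 = -7, t = 1 − 7·(-1) = 8  (check: 389·(-7) + 341·8 = 5)
  q = 9: r = 3, s = 1 − 9·(-7) = 64, t = -1 − 9·8 = -73  (check: 389·64 + 341·(-73) = 3)
  q = 1: r = 2, s = -7 − 1·64 = -71, t = 8 − 1·(-73) = 81  (check: 389·(-71) + 341·81 = 2)
  q = 1: r = 1, s = 64 − 1·(-71) = 135, t = -73 − 1·81 = -154  (check: 389·135 + 341·(-154) = 1)
The row with r = 1 (the gcd) gives the Bezout coefficients s = 135, t = -154.
Result: 389 · (135) + 341 · (-154) = 1.

gcd(389, 341) = 1; s = 135, t = -154 (check: 389·135 + 341·(-154) = 1).


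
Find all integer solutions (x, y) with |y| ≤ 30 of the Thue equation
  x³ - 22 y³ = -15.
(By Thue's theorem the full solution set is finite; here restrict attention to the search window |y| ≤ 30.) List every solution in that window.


The equation is x³ - 22y³ = -15. For fixed y, x³ = 22·y³ − 15, so a solution requires the RHS to be a perfect cube.
Strategy: iterate y from -30 to 30, compute RHS = 22·y³ − 15, and check whether it is a (positive or negative) perfect cube.
Check small values of y:
  y = 0: RHS = -15 is not a perfect cube.
  y = 1: RHS = 7 is not a perfect cube.
  y = -1: RHS = -37 is not a perfect cube.
  y = 2: RHS = 161 is not a perfect cube.
  y = -2: RHS = -191 is not a perfect cube.
  y = 3: RHS = 579 is not a perfect cube.
  y = -3: RHS = -609 is not a perfect cube.
Continuing the search up to |y| = 30 finds no solutions either.
No (x, y) in the scanned range satisfies the equation.

No integer solutions with |y| ≤ 30.


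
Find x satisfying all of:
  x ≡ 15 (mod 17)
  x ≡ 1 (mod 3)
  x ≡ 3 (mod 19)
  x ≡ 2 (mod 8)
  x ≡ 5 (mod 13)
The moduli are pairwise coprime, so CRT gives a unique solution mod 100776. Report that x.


Product of moduli M = 17 · 3 · 19 · 8 · 13 = 100776.
Merge one congruence at a time:
  Start: x ≡ 15 (mod 17).
  Combine with x ≡ 1 (mod 3); new modulus lcm = 51.
    Write x = 15 + 17·t and substitute into x ≡ 1 (mod 3): 17·t ≡ 1 − 15 = -14 (mod 3).
    Reduce coefficients mod 3: 2·t ≡ 1 (mod 3).
    The inverse of 2 mod 3 is 2 (since 2·2 = 4 = 1·3 + 1), so t ≡ 2·1 = 2 ≡ 2 (mod 3).
    Then x = 15 + 17·2 = 49, valid modulo lcm(17, 3) = 51: x ≡ 49 (mod 51).
  Combine with x ≡ 3 (mod 19); new modulus lcm = 969.
    Write x = 49 + 51·t and substitute into x ≡ 3 (mod 19): 51·t ≡ 3 − 49 = -46 (mod 19).
    Reduce coefficients mod 19: 13·t ≡ 11 (mod 19).
    The inverse of 13 mod 19 is 3 (since 13·3 = 39 = 2·19 + 1), so t ≡ 3·11 = 33 ≡ 14 (mod 19).
    Then x = 49 + 51·14 = 763, valid modulo lcm(51, 19) = 969: x ≡ 763 (mod 969).
  Combine with x ≡ 2 (mod 8); new modulus lcm = 7752.
    Write x = 763 + 969·t and substitute into x ≡ 2 (mod 8): 969·t ≡ 2 − 763 = -761 (mod 8).
    Reduce coefficients mod 8: 1·t ≡ 7 (mod 8).
    So t ≡ 7 (mod 8).
    Then x = 763 + 969·7 = 7546, valid modulo lcm(969, 8) = 7752: x ≡ 7546 (mod 7752).
  Combine with x ≡ 5 (mod 13); new modulus lcm = 100776.
    Write x = 7546 + 7752·t and substitute into x ≡ 5 (mod 13): 7752·t ≡ 5 − 7546 = -7541 (mod 13).
    Reduce coefficients mod 13: 4·t ≡ 12 (mod 13).
    The inverse of 4 mod 13 is 10 (since 4·10 = 40 = 3·13 + 1), so t ≡ 10·12 = 120 ≡ 3 (mod 13).
    Then x = 7546 + 7752·3 = 30802, valid modulo lcm(7752, 13) = 100776: x ≡ 30802 (mod 100776).
Verify against each original: 30802 mod 17 = 15, 30802 mod 3 = 1, 30802 mod 19 = 3, 30802 mod 8 = 2, 30802 mod 13 = 5.

x ≡ 30802 (mod 100776).


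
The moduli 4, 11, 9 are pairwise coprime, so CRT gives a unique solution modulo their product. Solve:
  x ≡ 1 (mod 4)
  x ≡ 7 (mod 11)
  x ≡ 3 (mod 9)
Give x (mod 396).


Moduli 4, 11, 9 are pairwise coprime; by CRT there is a unique solution modulo M = 4 · 11 · 9 = 396.
Solve pairwise, accumulating the modulus:
  Start with x ≡ 1 (mod 4).
  Combine with x ≡ 7 (mod 11): since gcd(4, 11) = 1, we get a unique residue mod 44.
    Write x = 1 + 4·t and substitute into x ≡ 7 (mod 11): 4·t ≡ 7 − 1 = 6 (mod 11).
    The inverse of 4 mod 11 is 3 (since 4·3 = 12 = 1·11 + 1), so t ≡ 3·6 = 18 ≡ 7 (mod 11).
    Then x = 1 + 4·7 = 29, valid modulo lcm(4, 11) = 44: x ≡ 29 (mod 44).
  Combine with x ≡ 3 (mod 9): since gcd(44, 9) = 1, we get a unique residue mod 396.
    Write x = 29 + 44·t and substitute into x ≡ 3 (mod 9): 44·t ≡ 3 − 29 = -26 (mod 9).
    Reduce coefficients mod 9: 8·t ≡ 1 (mod 9).
    The inverse of 8 mod 9 is 8 (since 8·8 = 64 = 7·9 + 1), so t ≡ 8·1 = 8 ≡ 8 (mod 9).
    Then x = 29 + 44·8 = 381, valid modulo lcm(44, 9) = 396: x ≡ 381 (mod 396).
Verify: 381 mod 4 = 1 ✓, 381 mod 11 = 7 ✓, 381 mod 9 = 3 ✓.

x ≡ 381 (mod 396).


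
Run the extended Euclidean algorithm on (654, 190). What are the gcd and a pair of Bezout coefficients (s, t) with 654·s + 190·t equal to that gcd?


Euclidean algorithm on (654, 190) — divide until remainder is 0:
  654 = 3 · 190 + 84
  190 = 2 · 84 + 22
  84 = 3 · 22 + 18
  22 = 1 · 18 + 4
  18 = 4 · 4 + 2
  4 = 2 · 2 + 0
gcd(654, 190) = 2.
Track Bezout coefficients alongside the remainders: start with r₀ = 654 = a·1 + b·0 (s = 1, t = 0) and r₁ = 190 = a·0 + b·1 (s = 0, t = 1); each new remainder r_{k+1} = r_{k-1} − q_k·r_k inherits s_{k+1} = s_{k-1} − q_k·s_k, t_{k+1} = t_{k-1} − q_k·t_k, so r_k = a·s_k + b·t_k at every step:
  q = 3: r = 84, s = 1 − 3·0 = 1, t = 0 − 3·1 = -3  (check: 654·1 + 190·(-3) = 84)
  q = 2: r = 22, s = 0 − 2·1 = -2, t = 1 − 2·(-3) = 7  (check: 654·(-2) + 190·7 = 22)
  q = 3: r = 18, s = 1 − 3·(-2) = 7, t = -3 − 3·7 = -24  (check: 654·7 + 190·(-24) = 18)
  q = 1: r = 4, s = -2 − 1·7 = -9, t = 7 − 1·(-24) = 31  (check: 654·(-9) + 190·31 = 4)
  q = 4: r = 2, s = 7 − 4·(-9) = 43, t = -24 − 4·31 = -148  (check: 654·43 + 190·(-148) = 2)
The row with r = 2 (the gcd) gives the Bezout coefficients s = 43, t = -148.
Result: 654 · (43) + 190 · (-148) = 2.

gcd(654, 190) = 2; s = 43, t = -148 (check: 654·43 + 190·(-148) = 2).


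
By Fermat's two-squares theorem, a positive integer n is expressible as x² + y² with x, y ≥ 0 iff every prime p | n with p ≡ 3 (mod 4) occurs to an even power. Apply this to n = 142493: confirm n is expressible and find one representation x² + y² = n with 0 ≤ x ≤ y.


Step 1: Factor n = 142493 = 13 · 97 · 113.
Step 2: Check the mod-4 condition on each prime factor: 13 ≡ 1 (mod 4), exponent 1; 97 ≡ 1 (mod 4), exponent 1; 113 ≡ 1 (mod 4), exponent 1.
All primes ≡ 3 (mod 4) appear to even exponent (or don't appear), so by the two-squares theorem n IS expressible as a sum of two squares.
Step 3: Build a representation. Here n = 13 · 97 · 113 is a product of primes ≡ 1 (mod 4). Each prime p ≡ 1 (mod 4) is itself a sum of two squares; find a² by testing p − a² for a perfect square:
  13: 13 − 1² = 12, 13 − 2² = 9 = 3² ⇒ 13 = 2² + 3².
  97: 97 − 1² = 96, 97 − 2² = 93, 97 − 3² = 88, 97 − 4² = 81 = 9² ⇒ 97 = 4² + 9².
  113: 113 − 1² = 112, 113 − 2² = 109, 113 − 3² = 104, 113 − 4² = 97, 113 − 5² = 88, 113 − 6² = 77, 113 − 7² = 64 = 8² ⇒ 113 = 7² + 8².
  Combine using the Brahmagupta–Fibonacci identity (a² + b²)(c² + d²) = (ac − bd)² + (ad + bc)² = (ac + bd)² + (ad − bc)²:
  13 · 97 = 1261: from (2² + 3²)(4² + 9²), take (2·4 − 3·9, 2·9 + 3·4) = (8 − 27, 18 + 12) = (-19, 30); dropping signs (only squares matter) gives (19, 30); check 19² + 30² = 361 + 900 = 1261 ✓.
  1261 · 113 = 142493: from (19² + 30²)(7² + 8²), take (19·7 − 30·8, 19·8 + 30·7) = (133 − 240, 152 + 210) = (-107, 362); dropping signs (only squares matter) gives (107, 362); check 107² + 362² = 11449 + 131044 = 142493 ✓.
Step 4: Order so x ≤ y and verify: 107² + 362² = 11449 + 131044 = 142493 = n. ✓

n = 142493 = 107² + 362² (one valid representation with x ≤ y).


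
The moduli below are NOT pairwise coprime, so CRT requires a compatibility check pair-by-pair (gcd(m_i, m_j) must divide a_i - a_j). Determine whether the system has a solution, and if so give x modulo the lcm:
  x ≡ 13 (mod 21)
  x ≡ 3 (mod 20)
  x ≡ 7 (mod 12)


Moduli 21, 20, 12 are not pairwise coprime, so CRT works modulo lcm(m_i) when all pairwise compatibility conditions hold.
Pairwise compatibility: gcd(m_i, m_j) must divide a_i - a_j for every pair.
Merge one congruence at a time:
  Start: x ≡ 13 (mod 21).
  Combine with x ≡ 3 (mod 20): gcd(21, 20) = 1; 3 - 13 = -10, which IS divisible by 1, so compatible.
    Write x = 13 + 21·t and substitute into x ≡ 3 (mod 20): 21·t ≡ 3 − 13 = -10 (mod 20).
    Reduce coefficients mod 20: 1·t ≡ 10 (mod 20).
    So t ≡ 10 (mod 20).
    Then x = 13 + 21·10 = 223, valid modulo lcm(21, 20) = 420: x ≡ 223 (mod 420).
  Combine with x ≡ 7 (mod 12): gcd(420, 12) = 12; 7 - 223 = -216, which IS divisible by 12, so compatible.
    Write x = 223 + 420·t and substitute into x ≡ 7 (mod 12): 420·t ≡ 7 − 223 = -216 (mod 12).
    Divide the congruence (and modulus) by g = 12: 35·t ≡ -18 (mod 1).
    Modulo 1 every t works; take t = 0.
    Then x = 223 + 420·0 = 223, valid modulo lcm(420, 12) = 420: x ≡ 223 (mod 420).
Verify: 223 mod 21 = 13, 223 mod 20 = 3, 223 mod 12 = 7.

x ≡ 223 (mod 420).


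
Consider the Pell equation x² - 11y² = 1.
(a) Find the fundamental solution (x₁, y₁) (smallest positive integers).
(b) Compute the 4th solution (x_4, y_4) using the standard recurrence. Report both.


Step 1: Find the fundamental solution (x₁, y₁) of x² - 11y² = 1.
  Expand √11 as a continued fraction. a₀ = ⌊√11⌋ = 3; iterate m_{k+1} = d_k·a_k − m_k, d_{k+1} = (11 − m_{k+1}²)/d_k, a_{k+1} = ⌊(a₀ + m_{k+1})/d_{k+1}⌋ (starting m₀ = 0, d₀ = 1), with convergents p_k = a_k·p_{k-1} + p_{k-2}, q_k = a_k·q_{k-1} + q_{k-2} (p₋₁ = 1, q₋₁ = 0):
  k = 0: a₀ = 3; p₀/q₀ = 3/1; p₀² − 11·q₀² = 9 − 11 = -2.
  k = 1: m = 3, d = 2, a = ⌊(3 + 3)/2⌋ = 3; p/q = (3·3 + 1)/(3·1 + 0) = 10/3; p² − 11·q² = 100 − 99 = 1.
  The first convergent with p² − 11·q² = 1 gives the fundamental solution (x₁, y₁) = (10, 3).
Step 2: Apply the recurrence (x_{n+1}, y_{n+1}) = (x₁x_n + 11y₁y_n, x₁y_n + y₁x_n) repeatedly.
  From (x_1, y_1) = (10, 3): x_2 = 10·10 + 11·3·3 = 199; y_2 = 10·3 + 3·10 = 60.
  From (x_2, y_2) = (199, 60): x_3 = 10·199 + 11·3·60 = 3970; y_3 = 10·60 + 3·199 = 1197.
  From (x_3, y_3) = (3970, 1197): x_4 = 10·3970 + 11·3·1197 = 79201; y_4 = 10·1197 + 3·3970 = 23880.
Step 3: Verify x_4² - 11·y_4² = 6272798401 - 6272798400 = 1 (should be 1). ✓

(x_1, y_1) = (10, 3); (x_4, y_4) = (79201, 23880).


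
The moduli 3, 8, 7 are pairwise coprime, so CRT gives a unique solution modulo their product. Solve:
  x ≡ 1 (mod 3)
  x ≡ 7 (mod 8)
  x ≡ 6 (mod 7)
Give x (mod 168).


Moduli 3, 8, 7 are pairwise coprime; by CRT there is a unique solution modulo M = 3 · 8 · 7 = 168.
Solve pairwise, accumulating the modulus:
  Start with x ≡ 1 (mod 3).
  Combine with x ≡ 7 (mod 8): since gcd(3, 8) = 1, we get a unique residue mod 24.
    Write x = 1 + 3·t and substitute into x ≡ 7 (mod 8): 3·t ≡ 7 − 1 = 6 (mod 8).
    The inverse of 3 mod 8 is 3 (since 3·3 = 9 = 1·8 + 1), so t ≡ 3·6 = 18 ≡ 2 (mod 8).
    Then x = 1 + 3·2 = 7, valid modulo lcm(3, 8) = 24: x ≡ 7 (mod 24).
  Combine with x ≡ 6 (mod 7): since gcd(24, 7) = 1, we get a unique residue mod 168.
    Write x = 7 + 24·t and substitute into x ≡ 6 (mod 7): 24·t ≡ 6 − 7 = -1 (mod 7).
    Reduce coefficients mod 7: 3·t ≡ 6 (mod 7).
    The inverse of 3 mod 7 is 5 (since 3·5 = 15 = 2·7 + 1), so t ≡ 5·6 = 30 ≡ 2 (mod 7).
    Then x = 7 + 24·2 = 55, valid modulo lcm(24, 7) = 168: x ≡ 55 (mod 168).
Verify: 55 mod 3 = 1 ✓, 55 mod 8 = 7 ✓, 55 mod 7 = 6 ✓.

x ≡ 55 (mod 168).
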